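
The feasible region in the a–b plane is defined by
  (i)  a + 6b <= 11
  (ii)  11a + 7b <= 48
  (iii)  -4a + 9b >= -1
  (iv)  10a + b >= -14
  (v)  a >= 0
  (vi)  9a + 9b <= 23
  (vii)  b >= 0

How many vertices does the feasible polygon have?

5

Intersecting each pair of boundary lines and keeping only the points that satisfy every inequality leaves:
  (0, 11/6)
  (13/15, 76/45)
  (24/13, 83/117)
  (1/4, 0)
  (0, 0)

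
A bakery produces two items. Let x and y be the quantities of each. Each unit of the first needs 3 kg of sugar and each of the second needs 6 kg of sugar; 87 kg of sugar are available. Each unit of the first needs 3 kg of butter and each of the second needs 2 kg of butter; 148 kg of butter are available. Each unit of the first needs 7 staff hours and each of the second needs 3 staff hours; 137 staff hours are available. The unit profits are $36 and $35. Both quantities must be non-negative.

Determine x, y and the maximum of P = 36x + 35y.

Extreme points and P = 36x + 35y:
  (0, 0) → P = 0
  (0, 29/2) → P = 1015/2
  (137/7, 0) → P = 4932/7
  (17, 6) → P = 822

At the optimal vertex, 3x + 6y = 87 and 7x + 3y = 137.
Solving simultaneously gives x = 17, y = 6.

x = 17, y = 6, maximum P = 822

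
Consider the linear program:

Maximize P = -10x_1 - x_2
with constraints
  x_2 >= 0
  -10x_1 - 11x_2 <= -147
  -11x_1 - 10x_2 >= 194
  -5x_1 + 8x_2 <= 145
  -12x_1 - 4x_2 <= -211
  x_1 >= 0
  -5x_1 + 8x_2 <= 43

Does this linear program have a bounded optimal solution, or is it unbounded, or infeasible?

The boundaries x_2 = 0 and -12x_1 - 4x_2 = -211 meet at (211/12, 0), but that point violates -11x_1 - 10x_2 ≥ 194. Every candidate vertex is excluded by some other constraint, so the feasible region is empty.

infeasible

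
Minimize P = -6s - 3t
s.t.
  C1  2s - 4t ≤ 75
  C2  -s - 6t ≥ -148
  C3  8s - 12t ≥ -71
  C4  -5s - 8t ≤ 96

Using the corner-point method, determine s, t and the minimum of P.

s = 521/8, t = 221/16, minimum P = -6915/16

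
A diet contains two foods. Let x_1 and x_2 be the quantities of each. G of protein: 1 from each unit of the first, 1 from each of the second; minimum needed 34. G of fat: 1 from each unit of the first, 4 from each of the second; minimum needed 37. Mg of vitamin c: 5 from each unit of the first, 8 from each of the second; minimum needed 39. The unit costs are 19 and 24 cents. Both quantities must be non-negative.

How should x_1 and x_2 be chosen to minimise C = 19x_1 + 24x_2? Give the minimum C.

x_1 = 33, x_2 = 1, minimum C = 651

Corner points and C = 19x_1 + 24x_2:
  (0, 34) → C = 816
  (37, 0) → C = 703
  (33, 1) → C = 651
The feasible region is unbounded (it extends along (0, 1), (1, 0)), but C strictly increases along every unbounded feasible direction, so there is no improving ray and the minimum is attained at a vertex.

The binding constraints are x_1 + x_2 = 34 and x_1 + 4x_2 = 37.
Solving simultaneously gives x_1 = 33, x_2 = 1.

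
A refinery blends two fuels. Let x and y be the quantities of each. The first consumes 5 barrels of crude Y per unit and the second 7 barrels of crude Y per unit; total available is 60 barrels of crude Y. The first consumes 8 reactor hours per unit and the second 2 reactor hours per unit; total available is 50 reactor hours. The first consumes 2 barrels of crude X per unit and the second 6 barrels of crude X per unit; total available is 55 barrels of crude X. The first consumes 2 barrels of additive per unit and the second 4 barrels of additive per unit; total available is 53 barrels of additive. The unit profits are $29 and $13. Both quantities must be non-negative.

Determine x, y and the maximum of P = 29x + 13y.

Feasible corners and P = 29x + 13y:
  (0, 0) → P = 0
  (0, 60/7) → P = 780/7
  (25/4, 0) → P = 725/4
  (5, 5) → P = 210

x = 5, y = 5, maximum P = 210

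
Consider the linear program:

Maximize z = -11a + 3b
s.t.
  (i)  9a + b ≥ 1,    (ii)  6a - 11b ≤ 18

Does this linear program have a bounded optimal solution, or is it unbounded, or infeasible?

From the feasible point (29/105, -52/35), moving in the direction (-1, 9) keeps every constraint satisfied while z increases without bound.

unbounded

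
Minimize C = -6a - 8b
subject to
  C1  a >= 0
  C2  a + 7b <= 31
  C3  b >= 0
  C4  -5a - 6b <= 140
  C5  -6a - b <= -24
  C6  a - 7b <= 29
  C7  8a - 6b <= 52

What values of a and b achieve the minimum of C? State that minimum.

a = 275/31, b = 98/31, minimum C = -2434/31

Vertices and C = -6a - 8b:
  (137/41, 162/41) → C = -2118/41
  (275/31, 98/31) → C = -2434/31
  (4, 0) → C = -24
  (13/2, 0) → C = -39

The binding constraints are a + 7b = 31 and 8a - 6b = 52.
Solving simultaneously gives a = 275/31, b = 98/31.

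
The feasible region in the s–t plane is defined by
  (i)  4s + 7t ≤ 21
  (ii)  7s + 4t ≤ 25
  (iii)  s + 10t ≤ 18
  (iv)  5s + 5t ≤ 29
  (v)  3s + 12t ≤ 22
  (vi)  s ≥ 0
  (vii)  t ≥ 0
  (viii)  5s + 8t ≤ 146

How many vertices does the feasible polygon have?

5

Of the 28 pairwise boundary intersections, those satisfying every inequality are:
  (53/18, 79/72)
  (25/7, 0)
  (2/9, 16/9)
  (0, 9/5)
  (0, 0)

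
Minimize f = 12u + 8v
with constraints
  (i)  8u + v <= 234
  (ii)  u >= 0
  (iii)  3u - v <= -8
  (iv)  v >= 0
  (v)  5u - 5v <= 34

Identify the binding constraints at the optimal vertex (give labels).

Extreme points and f = 12u + 8v:
  (0, 234) → f = 1872
  (226/11, 766/11) → f = 8840/11
  (0, 8) → f = 64

The minimum is at (0, 8). Substituting into each constraint, equality holds for (ii) and (iii); the remaining constraints have slack.

(ii) and (iii)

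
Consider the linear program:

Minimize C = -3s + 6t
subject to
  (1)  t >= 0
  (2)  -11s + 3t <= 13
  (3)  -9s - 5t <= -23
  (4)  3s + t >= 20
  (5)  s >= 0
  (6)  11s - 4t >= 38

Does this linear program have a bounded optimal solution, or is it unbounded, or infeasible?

unbounded

From the feasible point (20/3, 0), moving in the direction (1, 0) keeps every constraint satisfied while C decreases without bound.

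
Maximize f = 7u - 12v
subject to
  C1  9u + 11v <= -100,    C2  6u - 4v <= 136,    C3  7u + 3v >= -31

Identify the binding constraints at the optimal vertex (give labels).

C2 and C3

Feasible corners and f = 7u - 12v:
  (548/51, -304/17) → f = 14780/51
  (-41/50, -421/50) → f = 953/10
  (142/23, -569/23) → f = 7822/23

The maximum is at (142/23, -569/23). Substituting into each constraint, equality holds for C2 and C3; the remaining constraints have slack.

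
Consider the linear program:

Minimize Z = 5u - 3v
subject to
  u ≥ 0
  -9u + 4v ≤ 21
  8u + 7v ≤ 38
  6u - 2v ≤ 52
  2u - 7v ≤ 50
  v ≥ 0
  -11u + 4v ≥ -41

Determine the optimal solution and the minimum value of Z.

u = 1/19, v = 102/19, minimum Z = -301/19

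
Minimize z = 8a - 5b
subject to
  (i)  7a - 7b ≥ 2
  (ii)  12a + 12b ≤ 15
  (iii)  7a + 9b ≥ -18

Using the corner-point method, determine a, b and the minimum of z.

a = -27/28, b = -5/4, minimum z = -41/28

Vertices and z = 8a - 5b:
  (43/56, 27/56) → z = 209/56
  (-27/28, -5/4) → z = -41/28
  (117/8, -107/8) → z = 1471/8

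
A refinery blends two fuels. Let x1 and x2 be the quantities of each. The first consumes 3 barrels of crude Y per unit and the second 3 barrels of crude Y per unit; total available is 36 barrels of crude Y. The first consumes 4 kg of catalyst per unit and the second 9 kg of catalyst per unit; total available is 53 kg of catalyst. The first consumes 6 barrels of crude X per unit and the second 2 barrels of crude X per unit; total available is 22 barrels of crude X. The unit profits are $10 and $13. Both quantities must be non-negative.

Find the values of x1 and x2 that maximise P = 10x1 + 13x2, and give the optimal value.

Vertices and P = 10x1 + 13x2:
  (0, 0) → P = 0
  (0, 53/9) → P = 689/9
  (11/3, 0) → P = 110/3
  (2, 5) → P = 85

The optimum lies where 4x1 + 9x2 = 53 and 6x1 + 2x2 = 22.
Solving simultaneously gives x1 = 2, x2 = 5.

x1 = 2, x2 = 5, maximum P = 85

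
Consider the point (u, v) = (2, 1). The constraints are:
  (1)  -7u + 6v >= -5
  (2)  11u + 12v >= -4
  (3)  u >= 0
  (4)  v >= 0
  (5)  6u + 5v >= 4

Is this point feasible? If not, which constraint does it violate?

Constraint (1): -7u + 6v = -8, which is not ≥ -5. All other constraints are satisfied.

not feasible — violates (1)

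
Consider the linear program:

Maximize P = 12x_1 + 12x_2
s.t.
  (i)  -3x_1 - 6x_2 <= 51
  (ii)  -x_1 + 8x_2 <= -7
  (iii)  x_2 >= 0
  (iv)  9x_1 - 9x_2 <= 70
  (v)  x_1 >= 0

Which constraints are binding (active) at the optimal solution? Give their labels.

(ii) and (iv)

Feasible corners and P = 12x_1 + 12x_2:
  (7, 0) → P = 84
  (71/9, 1/9) → P = 96
  (70/9, 0) → P = 280/3

The maximum is at (71/9, 1/9). Substituting into each constraint, equality holds for (ii) and (iv); the remaining constraints have slack.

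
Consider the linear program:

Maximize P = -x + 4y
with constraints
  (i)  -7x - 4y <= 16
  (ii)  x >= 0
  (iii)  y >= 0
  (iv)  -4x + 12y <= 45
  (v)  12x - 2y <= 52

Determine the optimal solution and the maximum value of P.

x = 21/4, y = 11/2, maximum P = 67/4

Feasible corners and P = -x + 4y:
  (0, 0) → P = 0
  (0, 15/4) → P = 15
  (13/3, 0) → P = -13/3
  (21/4, 11/2) → P = 67/4

The binding constraints are -4x + 12y = 45 and 12x - 2y = 52.
Solving simultaneously gives x = 21/4, y = 11/2.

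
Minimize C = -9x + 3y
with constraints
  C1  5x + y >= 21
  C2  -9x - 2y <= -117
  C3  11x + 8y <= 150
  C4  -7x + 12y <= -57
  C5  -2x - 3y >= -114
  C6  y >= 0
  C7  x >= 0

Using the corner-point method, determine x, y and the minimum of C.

Extreme points and C = -9x + 3y:
  (318/25, 63/50) → C = -1107/10
  (13, 0) → C = -117
  (150/11, 0) → C = -1350/11

x = 150/11, y = 0, minimum C = -1350/11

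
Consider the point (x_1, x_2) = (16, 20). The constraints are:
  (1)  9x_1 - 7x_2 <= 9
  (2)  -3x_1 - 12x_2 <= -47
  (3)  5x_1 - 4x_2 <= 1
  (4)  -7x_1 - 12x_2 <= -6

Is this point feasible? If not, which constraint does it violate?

(1): 4 ≤ 9 ✓
(2): -288 ≤ -47 ✓
(3): 0 ≤ 1 ✓
(4): -352 ≤ -6 ✓

feasible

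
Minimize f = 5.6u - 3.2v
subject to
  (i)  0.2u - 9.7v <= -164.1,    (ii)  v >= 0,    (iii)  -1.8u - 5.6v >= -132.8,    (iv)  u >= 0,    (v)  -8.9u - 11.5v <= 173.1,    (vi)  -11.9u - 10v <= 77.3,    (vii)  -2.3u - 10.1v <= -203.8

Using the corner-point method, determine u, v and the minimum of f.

Extreme points and f = 5.6u - 3.2v:
  (18460/929, 16097/929) → f = 259328/4645
  (31945/2433, 41819/2433) → f = 225356/12165
  (0, 166/7) → f = -2656/35
  (0, 2038/101) → f = -32608/505

The optimum lies where -1.8u - 5.6v = -132.8 and u = 0.
Solving simultaneously gives u = 0, v = 166/7.

u = 0, v = 166/7, minimum f = -2656/35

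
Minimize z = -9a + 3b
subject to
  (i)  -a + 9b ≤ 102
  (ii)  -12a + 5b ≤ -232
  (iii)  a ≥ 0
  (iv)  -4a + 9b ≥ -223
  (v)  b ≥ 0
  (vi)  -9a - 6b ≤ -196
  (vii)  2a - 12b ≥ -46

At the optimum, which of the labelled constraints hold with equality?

(iv) and (vii)

Extreme points and z = -9a + 3b:
  (2372/117, 88/39) → z = -2284/13
  (1507/67, 508/67) → z = -12039/67
  (223/4, 0) → z = -2007/4
  (103, 21) → z = -864
  (196/9, 0) → z = -196

The minimum is at (103, 21). Substituting into each constraint, equality holds for (iv) and (vii); the remaining constraints have slack.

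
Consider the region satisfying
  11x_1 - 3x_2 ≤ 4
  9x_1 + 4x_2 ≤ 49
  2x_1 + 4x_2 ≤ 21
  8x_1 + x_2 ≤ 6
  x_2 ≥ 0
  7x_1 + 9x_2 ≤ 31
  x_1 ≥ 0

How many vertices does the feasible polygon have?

5

Pairwise boundary intersections that survive every other constraint:
  (22/35, 34/35)
  (4/11, 0)
  (23/65, 206/65)
  (0, 0)
  (0, 31/9)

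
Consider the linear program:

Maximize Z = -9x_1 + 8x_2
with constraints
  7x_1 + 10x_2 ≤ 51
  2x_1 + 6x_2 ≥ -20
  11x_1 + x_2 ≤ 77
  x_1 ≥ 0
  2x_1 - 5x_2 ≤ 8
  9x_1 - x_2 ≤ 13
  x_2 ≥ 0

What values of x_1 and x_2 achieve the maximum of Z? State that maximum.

x_1 = 0, x_2 = 51/10, maximum Z = 204/5

Extreme points and Z = -9x_1 + 8x_2:
  (0, 51/10) → Z = 204/5
  (181/97, 368/97) → Z = 1315/97
  (0, 0) → Z = 0
  (13/9, 0) → Z = -13

The optimum lies where 7x_1 + 10x_2 = 51 and x_1 = 0.
Solving simultaneously gives x_1 = 0, x_2 = 51/10.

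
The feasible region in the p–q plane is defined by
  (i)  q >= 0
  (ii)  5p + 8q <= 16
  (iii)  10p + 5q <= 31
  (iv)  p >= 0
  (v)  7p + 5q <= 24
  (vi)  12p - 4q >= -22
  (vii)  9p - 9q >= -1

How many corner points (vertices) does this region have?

5

Pairwise boundary intersections that survive every other constraint:
  (31/10, 0)
  (0, 0)
  (168/55, 1/11)
  (136/117, 149/117)
  (0, 1/9)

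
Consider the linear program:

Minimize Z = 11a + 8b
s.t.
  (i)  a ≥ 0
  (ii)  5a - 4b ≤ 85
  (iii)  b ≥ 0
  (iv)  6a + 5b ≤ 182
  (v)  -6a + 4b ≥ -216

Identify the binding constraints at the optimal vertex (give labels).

Feasible corners and Z = 11a + 8b:
  (0, 0) → Z = 0
  (0, 182/5) → Z = 1456/5
  (17, 0) → Z = 187
  (1153/49, 400/49) → Z = 2269/7

The minimum is at (0, 0). Substituting into each constraint, equality holds for (i) and (iii); the remaining constraints have slack.

(i) and (iii)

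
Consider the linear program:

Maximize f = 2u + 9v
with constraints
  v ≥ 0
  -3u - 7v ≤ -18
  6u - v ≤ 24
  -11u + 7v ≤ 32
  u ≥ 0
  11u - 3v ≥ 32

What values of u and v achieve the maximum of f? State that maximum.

u = 40/7, v = 72/7, maximum f = 104

Vertices and f = 2u + 9v:
  (62/15, 4/5) → f = 232/15
  (139/43, 51/43) → f = 737/43
  (40/7, 72/7) → f = 104

The binding constraints are 6u - v = 24 and 11u - 3v = 32.
Solving simultaneously gives u = 40/7, v = 72/7.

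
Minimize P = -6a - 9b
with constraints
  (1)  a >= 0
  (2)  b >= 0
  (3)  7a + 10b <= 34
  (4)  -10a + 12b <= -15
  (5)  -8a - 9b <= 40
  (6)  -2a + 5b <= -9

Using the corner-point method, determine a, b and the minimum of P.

Corner points and P = -6a - 9b:
  (34/7, 0) → P = -204/7
  (9/2, 0) → P = -27
  (52/11, 1/11) → P = -321/11

At the optimal vertex, 7a + 10b = 34 and -2a + 5b = -9.
Solving simultaneously gives a = 52/11, b = 1/11.

a = 52/11, b = 1/11, minimum P = -321/11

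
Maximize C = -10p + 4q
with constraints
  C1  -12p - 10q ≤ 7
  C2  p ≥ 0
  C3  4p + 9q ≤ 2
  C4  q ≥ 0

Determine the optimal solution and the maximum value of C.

p = 0, q = 2/9, maximum C = 8/9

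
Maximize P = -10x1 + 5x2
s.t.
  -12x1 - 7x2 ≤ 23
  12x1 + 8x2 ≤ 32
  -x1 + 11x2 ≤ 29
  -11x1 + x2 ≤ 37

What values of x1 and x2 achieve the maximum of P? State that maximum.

x1 = -63/20, x2 = 47/20, maximum P = 173/4

Corner points and P = -10x1 + 5x2:
  (-282/89, 191/89) → P = 3775/89
  (6/7, 19/7) → P = 5
  (-63/20, 47/20) → P = 173/4
The feasible region is unbounded (it extends along (7, -12), (2, -3)), but P strictly decreases along every unbounded feasible direction, so there is no improving ray and the maximum is attained at a vertex.

The binding constraints are -x1 + 11x2 = 29 and -11x1 + x2 = 37.
Solving simultaneously gives x1 = -63/20, x2 = 47/20.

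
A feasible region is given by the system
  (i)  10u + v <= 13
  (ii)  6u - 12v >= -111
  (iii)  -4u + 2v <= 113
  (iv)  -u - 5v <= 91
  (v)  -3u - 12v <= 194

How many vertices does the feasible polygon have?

Of the 10 pairwise boundary intersections, those satisfying every inequality are:
  (5/14, 66/7)
  (350/117, -1979/117)
  (-63/2, -13/2)
  (-872/27, -437/54)

4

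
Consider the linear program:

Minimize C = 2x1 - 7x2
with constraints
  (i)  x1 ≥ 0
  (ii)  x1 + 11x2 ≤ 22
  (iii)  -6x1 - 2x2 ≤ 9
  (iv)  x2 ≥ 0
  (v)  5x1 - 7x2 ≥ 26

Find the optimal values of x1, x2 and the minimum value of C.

x1 = 220/31, x2 = 42/31, minimum C = 146/31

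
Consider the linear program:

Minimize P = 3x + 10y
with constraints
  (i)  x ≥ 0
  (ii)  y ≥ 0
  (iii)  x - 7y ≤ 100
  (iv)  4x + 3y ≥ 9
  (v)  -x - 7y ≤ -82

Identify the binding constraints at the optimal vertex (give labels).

(i) and (v)

Extreme points and P = 3x + 10y:
  (0, 82/7) → P = 820/7
  (100, 0) → P = 300
  (82, 0) → P = 246
The feasible region is unbounded (it extends along (0, 1), (7, 1)), but P strictly increases along every unbounded feasible direction, so there is no improving ray and the minimum is attained at a vertex.

The minimum is at (0, 82/7). Substituting into each constraint, equality holds for (i) and (v); the remaining constraints have slack.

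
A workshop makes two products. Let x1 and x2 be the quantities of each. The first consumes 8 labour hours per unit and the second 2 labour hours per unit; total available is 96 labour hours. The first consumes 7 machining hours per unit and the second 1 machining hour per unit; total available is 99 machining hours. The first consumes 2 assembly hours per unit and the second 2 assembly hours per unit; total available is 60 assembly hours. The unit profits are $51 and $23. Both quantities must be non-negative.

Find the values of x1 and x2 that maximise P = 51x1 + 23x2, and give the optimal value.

Corner points and P = 51x1 + 23x2:
  (0, 0) → P = 0
  (0, 30) → P = 690
  (12, 0) → P = 612
  (6, 24) → P = 858

x1 = 6, x2 = 24, maximum P = 858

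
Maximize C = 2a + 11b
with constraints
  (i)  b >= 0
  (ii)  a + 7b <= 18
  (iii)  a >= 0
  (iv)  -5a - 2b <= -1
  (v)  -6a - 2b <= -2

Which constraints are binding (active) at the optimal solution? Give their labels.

(i) and (ii)

Feasible corners and C = 2a + 11b:
  (18, 0) → C = 36
  (1/3, 0) → C = 2/3
  (0, 18/7) → C = 198/7
  (0, 1) → C = 11

The maximum is at (18, 0). Substituting into each constraint, equality holds for (i) and (ii); the remaining constraints have slack.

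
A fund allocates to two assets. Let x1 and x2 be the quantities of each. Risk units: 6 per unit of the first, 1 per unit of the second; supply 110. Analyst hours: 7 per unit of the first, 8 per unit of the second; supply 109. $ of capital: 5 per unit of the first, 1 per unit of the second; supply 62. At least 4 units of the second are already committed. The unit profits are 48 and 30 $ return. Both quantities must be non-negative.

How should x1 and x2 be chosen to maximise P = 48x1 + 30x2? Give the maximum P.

Vertices and P = 48x1 + 30x2:
  (0, 109/8) → P = 1635/4
  (0, 4) → P = 120
  (11, 4) → P = 648

At the optimal vertex, 7x1 + 8x2 = 109 and x2 = 4.
Solving simultaneously gives x1 = 11, x2 = 4.

x1 = 11, x2 = 4, maximum P = 648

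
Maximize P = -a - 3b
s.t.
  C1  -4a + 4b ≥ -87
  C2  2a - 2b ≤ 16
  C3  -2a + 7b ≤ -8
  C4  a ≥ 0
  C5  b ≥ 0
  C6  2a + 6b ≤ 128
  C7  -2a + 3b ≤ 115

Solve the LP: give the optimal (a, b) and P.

a = 4, b = 0, maximum P = -4

Vertices and P = -a - 3b:
  (48/5, 8/5) → P = -72/5
  (8, 0) → P = -8
  (4, 0) → P = -4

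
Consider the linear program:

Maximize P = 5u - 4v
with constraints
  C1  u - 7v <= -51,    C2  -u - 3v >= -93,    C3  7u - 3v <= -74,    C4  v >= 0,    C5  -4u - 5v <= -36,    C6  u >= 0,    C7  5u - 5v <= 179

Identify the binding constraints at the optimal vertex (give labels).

C3 and C6

Extreme points and P = 5u - 4v:
  (19/8, 725/24) → P = -2615/24
  (0, 31) → P = -124
  (0, 74/3) → P = -296/3

The maximum is at (0, 74/3). Substituting into each constraint, equality holds for C3 and C6; the remaining constraints have slack.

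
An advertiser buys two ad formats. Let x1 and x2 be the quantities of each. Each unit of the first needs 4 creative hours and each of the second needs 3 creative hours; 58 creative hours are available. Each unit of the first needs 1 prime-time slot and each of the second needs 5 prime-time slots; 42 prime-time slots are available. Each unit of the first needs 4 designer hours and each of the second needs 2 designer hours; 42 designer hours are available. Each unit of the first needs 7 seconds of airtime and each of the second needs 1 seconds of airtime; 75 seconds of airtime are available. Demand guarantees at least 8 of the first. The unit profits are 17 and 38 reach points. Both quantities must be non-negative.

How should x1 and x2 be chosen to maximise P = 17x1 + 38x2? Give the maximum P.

Corner points and P = 17x1 + 38x2:
  (21/2, 0) → P = 357/2
  (8, 0) → P = 136
  (8, 5) → P = 326

At the optimal vertex, 4x1 + 2x2 = 42 and x1 = 8.
Solving simultaneously gives x1 = 8, x2 = 5.

x1 = 8, x2 = 5, maximum P = 326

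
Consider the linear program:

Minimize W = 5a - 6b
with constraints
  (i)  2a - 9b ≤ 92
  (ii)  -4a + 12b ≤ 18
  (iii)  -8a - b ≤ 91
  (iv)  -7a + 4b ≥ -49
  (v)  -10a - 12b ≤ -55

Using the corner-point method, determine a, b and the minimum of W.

a = 37/14, b = 50/21, minimum W = -15/14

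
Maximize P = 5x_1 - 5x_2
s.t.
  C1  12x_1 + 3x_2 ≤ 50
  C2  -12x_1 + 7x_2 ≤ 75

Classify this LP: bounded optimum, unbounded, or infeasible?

unbounded

From the feasible point (25/24, 25/2), moving in the direction (-7, -12) keeps every constraint satisfied while P increases without bound.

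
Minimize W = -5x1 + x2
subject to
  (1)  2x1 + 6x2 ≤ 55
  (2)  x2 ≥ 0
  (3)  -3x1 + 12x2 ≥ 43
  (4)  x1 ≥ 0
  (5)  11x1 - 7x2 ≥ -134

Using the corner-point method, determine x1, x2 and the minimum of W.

Feasible corners and W = -5x1 + x2:
  (67/7, 251/42) → W = -1759/42
  (0, 55/6) → W = 55/6
  (0, 43/12) → W = 43/12

x1 = 67/7, x2 = 251/42, minimum W = -1759/42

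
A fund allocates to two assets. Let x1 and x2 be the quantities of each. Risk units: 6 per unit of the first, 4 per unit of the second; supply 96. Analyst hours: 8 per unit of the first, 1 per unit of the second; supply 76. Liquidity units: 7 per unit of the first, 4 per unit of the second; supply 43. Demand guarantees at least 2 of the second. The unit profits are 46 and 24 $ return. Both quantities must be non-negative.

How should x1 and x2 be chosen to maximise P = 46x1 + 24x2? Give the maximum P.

The binding constraints are 7x1 + 4x2 = 43 and x2 = 2.
Solving simultaneously gives x1 = 5, x2 = 2.

x1 = 5, x2 = 2, maximum P = 278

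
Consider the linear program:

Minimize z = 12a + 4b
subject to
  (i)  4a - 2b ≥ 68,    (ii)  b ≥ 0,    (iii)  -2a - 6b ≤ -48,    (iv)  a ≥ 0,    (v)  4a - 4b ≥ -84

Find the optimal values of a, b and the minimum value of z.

Vertices and z = 12a + 4b:
  (18, 2) → z = 224
  (55, 76) → z = 964
  (24, 0) → z = 288
The feasible region is unbounded (it extends along (1, 1), (1, 0)), but z strictly increases along every unbounded feasible direction, so there is no improving ray and the minimum is attained at a vertex.

a = 18, b = 2, minimum z = 224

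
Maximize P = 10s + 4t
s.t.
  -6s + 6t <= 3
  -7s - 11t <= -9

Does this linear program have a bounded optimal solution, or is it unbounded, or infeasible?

unbounded

From the feasible point (7/36, 25/36), moving in the direction (6, 6) keeps every constraint satisfied while P increases without bound.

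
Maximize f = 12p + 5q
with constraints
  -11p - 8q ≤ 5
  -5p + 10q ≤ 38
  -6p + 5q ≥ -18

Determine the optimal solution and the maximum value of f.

p = 74/7, q = 318/35, maximum f = 1206/7

The optimum lies where -5p + 10q = 38 and -6p + 5q = -18.
Solving simultaneously gives p = 74/7, q = 318/35.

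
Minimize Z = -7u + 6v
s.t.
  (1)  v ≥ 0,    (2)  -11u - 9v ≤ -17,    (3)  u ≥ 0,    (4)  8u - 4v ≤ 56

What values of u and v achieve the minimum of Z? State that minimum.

Extreme points and Z = -7u + 6v:
  (17/11, 0) → Z = -119/11
  (7, 0) → Z = -49
  (0, 17/9) → Z = 34/3
The feasible region is unbounded (it extends along (0, 1), (1, 2)), but Z strictly increases along every unbounded feasible direction, so there is no improving ray and the minimum is attained at a vertex.

u = 7, v = 0, minimum Z = -49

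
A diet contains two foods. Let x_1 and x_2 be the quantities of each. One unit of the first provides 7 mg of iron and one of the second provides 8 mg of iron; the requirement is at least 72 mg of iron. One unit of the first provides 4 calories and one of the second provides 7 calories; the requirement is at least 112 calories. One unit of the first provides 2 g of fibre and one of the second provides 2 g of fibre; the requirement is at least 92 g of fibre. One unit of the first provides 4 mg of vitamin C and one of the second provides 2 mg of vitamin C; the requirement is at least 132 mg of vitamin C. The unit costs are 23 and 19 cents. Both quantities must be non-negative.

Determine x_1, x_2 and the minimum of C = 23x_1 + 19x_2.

x_1 = 20, x_2 = 26, minimum C = 954

Corner points and C = 23x_1 + 19x_2:
  (0, 66) → C = 1254
  (46, 0) → C = 1058
  (20, 26) → C = 954
The feasible region is unbounded (it extends along (0, 1), (1, 0)), but C strictly increases along every unbounded feasible direction, so there is no improving ray and the minimum is attained at a vertex.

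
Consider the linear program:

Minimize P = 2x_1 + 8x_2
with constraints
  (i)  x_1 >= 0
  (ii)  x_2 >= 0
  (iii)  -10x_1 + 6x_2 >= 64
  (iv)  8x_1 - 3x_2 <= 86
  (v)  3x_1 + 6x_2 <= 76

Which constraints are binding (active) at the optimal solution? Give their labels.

Extreme points and P = 2x_1 + 8x_2:
  (0, 32/3) → P = 256/3
  (0, 38/3) → P = 304/3
  (12/13, 476/39) → P = 3880/39

The minimum is at (0, 32/3). Substituting into each constraint, equality holds for (i) and (iii); the remaining constraints have slack.

(i) and (iii)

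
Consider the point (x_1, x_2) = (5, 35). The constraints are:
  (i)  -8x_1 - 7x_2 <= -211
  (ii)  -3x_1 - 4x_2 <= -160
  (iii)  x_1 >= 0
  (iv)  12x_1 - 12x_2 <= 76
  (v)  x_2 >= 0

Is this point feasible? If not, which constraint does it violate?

not feasible — violates (ii)

Constraint (ii): -3x_1 - 4x_2 = -155, which is not ≤ -160. All other constraints are satisfied.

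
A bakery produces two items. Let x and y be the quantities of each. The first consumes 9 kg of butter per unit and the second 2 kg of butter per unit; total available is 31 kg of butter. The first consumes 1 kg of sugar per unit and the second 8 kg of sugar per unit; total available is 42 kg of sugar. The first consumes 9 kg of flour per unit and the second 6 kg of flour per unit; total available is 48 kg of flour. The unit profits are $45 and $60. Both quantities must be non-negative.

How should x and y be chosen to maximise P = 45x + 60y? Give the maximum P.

x = 2, y = 5, maximum P = 390

At the optimal vertex, x + 8y = 42 and 9x + 6y = 48.
Solving simultaneously gives x = 2, y = 5.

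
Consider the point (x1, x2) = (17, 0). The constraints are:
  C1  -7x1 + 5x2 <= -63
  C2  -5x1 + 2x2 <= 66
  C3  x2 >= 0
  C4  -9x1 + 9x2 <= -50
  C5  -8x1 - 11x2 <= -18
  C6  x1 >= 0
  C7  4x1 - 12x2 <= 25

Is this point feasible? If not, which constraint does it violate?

Constraint C7: 4x1 - 12x2 = 68, which is not ≤ 25. All other constraints are satisfied.

not feasible — violates C7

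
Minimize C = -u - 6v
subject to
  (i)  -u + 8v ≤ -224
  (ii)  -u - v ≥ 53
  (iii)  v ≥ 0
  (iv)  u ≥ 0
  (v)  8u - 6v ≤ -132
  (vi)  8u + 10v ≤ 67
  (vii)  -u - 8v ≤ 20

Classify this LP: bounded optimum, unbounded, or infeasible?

The boundaries 8u + 10v = 67 and -u - 8v = 20 meet at (368/27, -227/54), but that point violates -u + 8v ≤ -224. Every candidate vertex is excluded by some other constraint, so the feasible region is empty.

infeasible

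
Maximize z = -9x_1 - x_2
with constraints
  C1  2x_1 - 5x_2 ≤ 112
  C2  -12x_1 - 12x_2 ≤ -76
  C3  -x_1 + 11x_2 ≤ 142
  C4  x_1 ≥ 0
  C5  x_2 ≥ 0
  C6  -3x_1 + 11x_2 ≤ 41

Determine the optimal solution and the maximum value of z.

x_1 = 43/21, x_2 = 30/7, maximum z = -159/7

The binding constraints are -12x_1 - 12x_2 = -76 and -3x_1 + 11x_2 = 41.
Solving simultaneously gives x_1 = 43/21, x_2 = 30/7.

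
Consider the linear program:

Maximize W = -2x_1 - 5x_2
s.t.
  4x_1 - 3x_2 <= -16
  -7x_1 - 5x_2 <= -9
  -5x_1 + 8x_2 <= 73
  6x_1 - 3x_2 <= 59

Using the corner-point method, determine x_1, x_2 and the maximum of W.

Extreme points and W = -2x_1 - 5x_2:
  (-53/41, 148/41) → W = -634/41
  (91/17, 212/17) → W = -1242/17
  (-293/81, 556/81) → W = -2194/81

The binding constraints are 4x_1 - 3x_2 = -16 and -7x_1 - 5x_2 = -9.
Solving simultaneously gives x_1 = -53/41, x_2 = 148/41.

x_1 = -53/41, x_2 = 148/41, maximum W = -634/41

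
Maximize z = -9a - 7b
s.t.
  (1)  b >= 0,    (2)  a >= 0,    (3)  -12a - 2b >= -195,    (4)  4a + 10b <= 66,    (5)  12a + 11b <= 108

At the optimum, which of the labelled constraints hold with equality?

Vertices and z = -9a - 7b:
  (0, 0) → z = 0
  (9, 0) → z = -81
  (0, 33/5) → z = -231/5
  (177/38, 90/19) → z = -2853/38

The maximum is at (0, 0). Substituting into each constraint, equality holds for (1) and (2); the remaining constraints have slack.

(1) and (2)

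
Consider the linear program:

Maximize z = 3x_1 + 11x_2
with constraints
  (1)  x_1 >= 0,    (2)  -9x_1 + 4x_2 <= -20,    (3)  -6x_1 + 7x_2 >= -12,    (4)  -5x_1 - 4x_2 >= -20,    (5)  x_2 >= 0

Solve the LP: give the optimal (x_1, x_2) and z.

x_1 = 20/7, x_2 = 10/7, maximum z = 170/7

Corner points and z = 3x_1 + 11x_2:
  (92/39, 4/13) → z = 136/13
  (20/7, 10/7) → z = 170/7
  (188/59, 60/59) → z = 1224/59

The optimum lies where -9x_1 + 4x_2 = -20 and -5x_1 - 4x_2 = -20.
Solving simultaneously gives x_1 = 20/7, x_2 = 10/7.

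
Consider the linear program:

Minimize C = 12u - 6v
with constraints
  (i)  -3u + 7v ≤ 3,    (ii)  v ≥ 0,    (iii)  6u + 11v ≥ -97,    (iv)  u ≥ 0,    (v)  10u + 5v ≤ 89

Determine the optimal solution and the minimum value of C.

u = 0, v = 3/7, minimum C = -18/7

Corner points and C = 12u - 6v:
  (0, 3/7) → C = -18/7
  (608/85, 297/85) → C = 5514/85
  (0, 0) → C = 0
  (89/10, 0) → C = 534/5

The optimum lies where -3u + 7v = 3 and u = 0.
Solving simultaneously gives u = 0, v = 3/7.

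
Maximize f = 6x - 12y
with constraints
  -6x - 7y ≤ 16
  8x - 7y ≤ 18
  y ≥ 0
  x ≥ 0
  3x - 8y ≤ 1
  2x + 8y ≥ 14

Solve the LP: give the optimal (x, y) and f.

Vertices and f = 6x - 12y:
  (137/43, 46/43) → f = 270/43
  (0, 7/4) → f = -21
  (3, 1) → f = 6
The feasible region is unbounded (it extends along (0, 1), (7, 8)), but f strictly decreases along every unbounded feasible direction, so there is no improving ray and the maximum is attained at a vertex.

The binding constraints are 8x - 7y = 18 and 3x - 8y = 1.
Solving simultaneously gives x = 137/43, y = 46/43.

x = 137/43, y = 46/43, maximum f = 270/43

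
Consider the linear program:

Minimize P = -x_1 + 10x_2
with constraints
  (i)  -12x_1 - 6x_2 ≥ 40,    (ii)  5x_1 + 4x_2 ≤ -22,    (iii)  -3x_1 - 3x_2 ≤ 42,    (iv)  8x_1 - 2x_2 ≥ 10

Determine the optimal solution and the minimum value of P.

Vertices and P = -x_1 + 10x_2:
  (22/3, -64/3) → P = -662/3
  (-5/18, -55/9) → P = -365/6
  (-9/5, -61/5) → P = -601/5

The binding constraints are -12x_1 - 6x_2 = 40 and -3x_1 - 3x_2 = 42.
Solving simultaneously gives x_1 = 22/3, x_2 = -64/3.

x_1 = 22/3, x_2 = -64/3, minimum P = -662/3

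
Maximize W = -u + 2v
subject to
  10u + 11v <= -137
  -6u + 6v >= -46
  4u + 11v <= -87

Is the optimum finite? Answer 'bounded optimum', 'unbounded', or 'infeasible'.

unbounded

From the feasible point (-158/63, -641/63), moving in the direction (-11, 4) keeps every constraint satisfied while W increases without bound.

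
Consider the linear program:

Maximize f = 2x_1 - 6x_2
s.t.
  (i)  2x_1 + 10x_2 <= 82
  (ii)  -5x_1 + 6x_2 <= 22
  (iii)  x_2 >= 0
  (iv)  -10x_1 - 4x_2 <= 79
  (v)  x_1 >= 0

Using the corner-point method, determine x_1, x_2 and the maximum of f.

Vertices and f = 2x_1 - 6x_2:
  (136/31, 227/31) → f = -1090/31
  (41, 0) → f = 82
  (0, 11/3) → f = -22
  (0, 0) → f = 0

The optimum lies where 2x_1 + 10x_2 = 82 and x_2 = 0.
Solving simultaneously gives x_1 = 41, x_2 = 0.

x_1 = 41, x_2 = 0, maximum f = 82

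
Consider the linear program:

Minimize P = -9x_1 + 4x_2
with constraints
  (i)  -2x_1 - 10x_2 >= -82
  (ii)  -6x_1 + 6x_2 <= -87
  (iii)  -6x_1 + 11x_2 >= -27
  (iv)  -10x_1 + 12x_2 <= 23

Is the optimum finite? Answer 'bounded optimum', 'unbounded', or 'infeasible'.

infeasible

The boundaries -2x_1 - 10x_2 = -82 and -6x_1 + 6x_2 = -87 meet at (227/12, 53/12), but that point violates -6x_1 + 11x_2 ≥ -27. Every candidate vertex is excluded by some other constraint, so the feasible region is empty.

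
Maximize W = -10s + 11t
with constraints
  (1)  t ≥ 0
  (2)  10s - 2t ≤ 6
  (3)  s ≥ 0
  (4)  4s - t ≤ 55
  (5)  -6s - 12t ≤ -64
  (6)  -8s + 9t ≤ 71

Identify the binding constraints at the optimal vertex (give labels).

Corner points and W = -10s + 11t:
  (50/33, 151/33) → W = 387/11
  (98/37, 379/37) → W = 3189/37
  (0, 16/3) → W = 176/3
  (0, 71/9) → W = 781/9

The maximum is at (0, 71/9). Substituting into each constraint, equality holds for (3) and (6); the remaining constraints have slack.

(3) and (6)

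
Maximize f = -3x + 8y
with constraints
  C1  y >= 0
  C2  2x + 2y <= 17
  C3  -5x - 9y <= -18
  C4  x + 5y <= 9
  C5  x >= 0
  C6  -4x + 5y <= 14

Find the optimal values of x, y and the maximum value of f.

x = 9/16, y = 27/16, maximum f = 189/16

Vertices and f = -3x + 8y:
  (17/2, 0) → f = -51/2
  (18/5, 0) → f = -54/5
  (67/8, 1/8) → f = -193/8
  (9/16, 27/16) → f = 189/16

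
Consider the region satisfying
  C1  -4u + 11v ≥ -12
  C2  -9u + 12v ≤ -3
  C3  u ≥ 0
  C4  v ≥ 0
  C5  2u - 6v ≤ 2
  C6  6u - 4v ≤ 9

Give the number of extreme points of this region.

The feasible vertices (each the meet of two boundaries and inside every other half-plane) are:
  (1/3, 0)
  (8/3, 7/4)
  (1, 0)
  (23/14, 3/14)

4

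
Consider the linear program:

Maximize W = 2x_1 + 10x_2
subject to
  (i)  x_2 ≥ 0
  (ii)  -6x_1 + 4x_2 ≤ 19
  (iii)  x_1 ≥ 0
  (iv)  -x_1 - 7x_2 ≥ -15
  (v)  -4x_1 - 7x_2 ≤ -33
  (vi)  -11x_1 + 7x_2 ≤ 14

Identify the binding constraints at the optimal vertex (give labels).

Corner points and W = 2x_1 + 10x_2:
  (15, 0) → W = 30
  (33/4, 0) → W = 33/2
  (6, 9/7) → W = 174/7

The maximum is at (15, 0). Substituting into each constraint, equality holds for (i) and (iv); the remaining constraints have slack.

(i) and (iv)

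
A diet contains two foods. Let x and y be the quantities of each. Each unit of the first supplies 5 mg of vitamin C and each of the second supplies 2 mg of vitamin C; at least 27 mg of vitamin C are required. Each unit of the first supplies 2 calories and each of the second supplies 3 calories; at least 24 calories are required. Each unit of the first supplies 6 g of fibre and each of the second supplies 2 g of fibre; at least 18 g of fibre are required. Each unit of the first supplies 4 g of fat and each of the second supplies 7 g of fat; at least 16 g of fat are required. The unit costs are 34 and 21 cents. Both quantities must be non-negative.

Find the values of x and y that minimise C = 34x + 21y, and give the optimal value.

x = 3, y = 6, minimum C = 228

Extreme points and C = 34x + 21y:
  (0, 27/2) → C = 567/2
  (12, 0) → C = 408
  (3, 6) → C = 228
The feasible region is unbounded (it extends along (0, 1), (1, 0)), but C strictly increases along every unbounded feasible direction, so there is no improving ray and the minimum is attained at a vertex.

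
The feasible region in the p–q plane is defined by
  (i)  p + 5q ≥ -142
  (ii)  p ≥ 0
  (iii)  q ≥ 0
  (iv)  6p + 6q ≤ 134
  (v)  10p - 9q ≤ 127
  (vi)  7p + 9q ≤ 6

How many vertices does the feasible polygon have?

3

Pairwise boundary intersections that survive every other constraint:
  (0, 0)
  (0, 2/3)
  (6/7, 0)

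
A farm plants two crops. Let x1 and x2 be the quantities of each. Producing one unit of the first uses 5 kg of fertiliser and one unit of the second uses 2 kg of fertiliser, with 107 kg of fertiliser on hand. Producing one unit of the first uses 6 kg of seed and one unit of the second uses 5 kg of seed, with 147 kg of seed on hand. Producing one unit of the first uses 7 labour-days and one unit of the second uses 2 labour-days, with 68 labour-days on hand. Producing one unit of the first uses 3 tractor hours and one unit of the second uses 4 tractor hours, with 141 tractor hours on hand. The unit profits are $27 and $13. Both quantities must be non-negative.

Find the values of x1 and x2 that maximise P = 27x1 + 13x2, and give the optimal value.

x1 = 2, x2 = 27, maximum P = 405

Corner points and P = 27x1 + 13x2:
  (0, 0) → P = 0
  (0, 147/5) → P = 1911/5
  (68/7, 0) → P = 1836/7
  (2, 27) → P = 405

At the optimal vertex, 6x1 + 5x2 = 147 and 7x1 + 2x2 = 68.
Solving simultaneously gives x1 = 2, x2 = 27.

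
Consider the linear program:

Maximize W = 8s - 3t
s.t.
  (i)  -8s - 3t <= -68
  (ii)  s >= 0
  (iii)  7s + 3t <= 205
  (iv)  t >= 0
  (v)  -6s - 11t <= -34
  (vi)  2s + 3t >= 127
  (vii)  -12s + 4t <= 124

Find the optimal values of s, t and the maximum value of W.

Extreme points and W = 8s - 3t:
  (78/5, 479/15) → W = 29
  (7, 52) → W = -100
  (34/11, 443/11) → W = -1057/11

At the optimal vertex, 7s + 3t = 205 and 2s + 3t = 127.
Solving simultaneously gives s = 78/5, t = 479/15.

s = 78/5, t = 479/15, maximum W = 29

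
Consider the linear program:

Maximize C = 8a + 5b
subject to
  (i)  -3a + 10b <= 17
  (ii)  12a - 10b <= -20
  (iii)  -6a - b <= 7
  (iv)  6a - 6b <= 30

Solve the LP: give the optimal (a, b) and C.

a = -1/3, b = 8/5, maximum C = 16/3

Corner points and C = 8a + 5b:
  (-1/3, 8/5) → C = 16/3
  (-29/21, 9/7) → C = -97/21
  (-5/4, 1/2) → C = -15/2

The optimum lies where -3a + 10b = 17 and 12a - 10b = -20.
Solving simultaneously gives a = -1/3, b = 8/5.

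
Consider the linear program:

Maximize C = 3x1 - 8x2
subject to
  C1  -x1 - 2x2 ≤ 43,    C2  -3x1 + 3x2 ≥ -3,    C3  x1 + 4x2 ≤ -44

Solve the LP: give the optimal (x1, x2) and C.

Corner points and C = 3x1 - 8x2:
  (-41/3, -44/3) → C = 229/3
  (-42, -1/2) → C = -122
  (-8, -9) → C = 48

x1 = -41/3, x2 = -44/3, maximum C = 229/3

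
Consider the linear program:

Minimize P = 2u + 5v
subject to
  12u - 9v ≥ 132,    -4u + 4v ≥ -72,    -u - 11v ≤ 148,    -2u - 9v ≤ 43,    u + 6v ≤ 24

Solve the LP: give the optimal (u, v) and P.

Feasible corners and P = 2u + 5v:
  (89/14, -130/21) → P = -383/21
  (112/9, 52/27) → P = 932/27
  (119/11, -79/11) → P = -157/11
  (132/7, 6/7) → P = 42

The binding constraints are 12u - 9v = 132 and -2u - 9v = 43.
Solving simultaneously gives u = 89/14, v = -130/21.

u = 89/14, v = -130/21, minimum P = -383/21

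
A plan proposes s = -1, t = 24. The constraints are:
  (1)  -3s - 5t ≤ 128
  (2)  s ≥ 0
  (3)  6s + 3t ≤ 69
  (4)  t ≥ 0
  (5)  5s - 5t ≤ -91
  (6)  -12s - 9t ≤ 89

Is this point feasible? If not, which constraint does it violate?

Constraint (2): s = -1, which is not ≥ 0. All other constraints are satisfied.

not feasible — violates (2)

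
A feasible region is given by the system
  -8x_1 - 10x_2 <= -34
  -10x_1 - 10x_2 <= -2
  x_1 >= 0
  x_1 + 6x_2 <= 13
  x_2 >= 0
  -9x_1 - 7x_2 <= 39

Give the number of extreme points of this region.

Pairwise boundary intersections that survive every other constraint:
  (37/19, 35/19)
  (17/4, 0)
  (13, 0)

3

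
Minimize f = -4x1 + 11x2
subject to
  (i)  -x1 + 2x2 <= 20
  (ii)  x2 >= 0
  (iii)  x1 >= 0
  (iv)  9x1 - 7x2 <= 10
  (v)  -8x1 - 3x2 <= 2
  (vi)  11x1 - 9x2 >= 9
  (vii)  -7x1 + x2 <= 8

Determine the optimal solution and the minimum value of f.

x1 = 10/9, x2 = 0, minimum f = -40/9

Vertices and f = -4x1 + 11x2:
  (10/9, 0) → f = -40/9
  (9/11, 0) → f = -36/11
  (27/4, 29/4) → f = 211/4

At the optimal vertex, x2 = 0 and 9x1 - 7x2 = 10.
Solving simultaneously gives x1 = 10/9, x2 = 0.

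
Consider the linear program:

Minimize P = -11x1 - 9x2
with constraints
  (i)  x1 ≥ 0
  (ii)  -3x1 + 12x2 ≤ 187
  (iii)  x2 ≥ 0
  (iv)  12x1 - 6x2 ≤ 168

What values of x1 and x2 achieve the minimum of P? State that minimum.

x1 = 523/21, x2 = 458/21, minimum P = -9875/21

Vertices and P = -11x1 - 9x2:
  (0, 187/12) → P = -561/4
  (0, 0) → P = 0
  (523/21, 458/21) → P = -9875/21
  (14, 0) → P = -154

The optimum lies where -3x1 + 12x2 = 187 and 12x1 - 6x2 = 168.
Solving simultaneously gives x1 = 523/21, x2 = 458/21.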